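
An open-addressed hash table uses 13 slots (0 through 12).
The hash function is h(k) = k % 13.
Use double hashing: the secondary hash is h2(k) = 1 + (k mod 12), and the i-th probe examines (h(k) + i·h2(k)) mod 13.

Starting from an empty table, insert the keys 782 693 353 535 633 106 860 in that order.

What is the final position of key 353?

Insert 782: h=2, slot 2 empty → index 2.
Insert 693: h=4, slot 4 empty → index 4.
Insert 353: h=2, h2=6, slot 2 occupied → index 8.
Insert 535: h=2, h2=8, slot 2 occupied → index 10.
Insert 633: h=9, slot 9 empty → index 9.
Insert 106: h=2, h2=11, slot 2 occupied → index 0.
Insert 860: h=2, h2=9, slot 2 occupied → index 11.
Table: [106, -, 782, -, 693, -, -, -, 353, 633, 535, 860, -]

8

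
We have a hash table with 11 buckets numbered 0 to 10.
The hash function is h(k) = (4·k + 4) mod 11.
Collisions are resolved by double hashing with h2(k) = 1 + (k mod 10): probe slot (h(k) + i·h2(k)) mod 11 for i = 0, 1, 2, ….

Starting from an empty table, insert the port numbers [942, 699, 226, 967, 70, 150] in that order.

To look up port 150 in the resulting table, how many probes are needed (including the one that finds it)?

942 hashes to 10; slot 10 is free -> place at 10.
699 hashes to 6; slot 6 is free -> place at 6.
226 hashes to 6, h2=7; 6 taken -> place at 2.
967 hashes to 0; slot 0 is free -> place at 0.
70 hashes to 9; slot 9 is free -> place at 9.
150 hashes to 10, h2=1; 10,0 taken -> place at 1.
Table: [967, 150, 226, -, -, -, 699, -, -, 70, 942]
Lookup 150: h=10, h2=1, probe 10,0,1 → found at 1.

3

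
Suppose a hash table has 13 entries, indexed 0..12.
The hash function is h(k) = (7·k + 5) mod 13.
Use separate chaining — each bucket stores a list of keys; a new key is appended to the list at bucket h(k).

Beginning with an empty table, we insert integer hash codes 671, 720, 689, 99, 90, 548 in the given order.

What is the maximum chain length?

671 -> bucket 9
720 -> bucket 1
689 -> bucket 5
99 -> bucket 9 (collision)
90 -> bucket 11
548 -> bucket 6
Final buckets:
0: .
1: 720
2: .
3: .
4: .
5: 689
6: 548
7: .
8: .
9: 671 -> 99
10: .
11: 90
12: .

2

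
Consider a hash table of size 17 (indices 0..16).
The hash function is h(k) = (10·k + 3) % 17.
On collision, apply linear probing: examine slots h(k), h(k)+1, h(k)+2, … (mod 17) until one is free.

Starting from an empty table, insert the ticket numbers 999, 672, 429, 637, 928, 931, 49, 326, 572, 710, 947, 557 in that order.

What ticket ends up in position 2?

326

999 hashes to 14; slot 14 is free -> place at 14.
672 hashes to 8; slot 8 is free -> place at 8.
429 hashes to 9; slot 9 is free -> place at 9.
637 hashes to 15; slot 15 is free -> place at 15.
928 hashes to 1; slot 1 is free -> place at 1.
931 hashes to 14; 14,15 taken -> place at 16.
49 hashes to 0; slot 0 is free -> place at 0.
326 hashes to 16; 16,0,1 taken -> place at 2.
572 hashes to 11; slot 11 is free -> place at 11.
710 hashes to 14; 14,15,16,0,1,2 taken -> place at 3.
947 hashes to 4; slot 4 is free -> place at 4.
557 hashes to 14; 14,15,16,0,1,2,3,4 taken -> place at 5.
Table: [49, 928, 326, 710, 947, 557, —, —, 672, 429, —, 572, —, —, 999, 637, 931]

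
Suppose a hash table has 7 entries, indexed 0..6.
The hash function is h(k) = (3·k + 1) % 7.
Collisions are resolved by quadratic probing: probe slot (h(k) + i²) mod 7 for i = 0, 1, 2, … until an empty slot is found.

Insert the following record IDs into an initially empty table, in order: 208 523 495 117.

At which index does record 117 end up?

208 hashes to 2; slot 2 is free -> place at 2.
523 hashes to 2; 2 taken -> place at 3.
495 hashes to 2; 2,3 taken -> place at 6.
117 hashes to 2; 2,3,6 taken -> place at 4.
Table: [., ., 208, 523, 117, ., 495]

4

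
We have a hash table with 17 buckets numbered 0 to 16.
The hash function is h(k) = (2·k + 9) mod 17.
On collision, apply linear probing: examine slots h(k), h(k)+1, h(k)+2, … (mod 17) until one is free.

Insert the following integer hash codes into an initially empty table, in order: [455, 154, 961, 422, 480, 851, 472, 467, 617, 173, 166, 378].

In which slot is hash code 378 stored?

Insert 455: h=1, slot 1 empty -> index 1.
Insert 154: h=11, slot 11 empty -> index 11.
Insert 961: h=10, slot 10 empty -> index 10.
Insert 422: h=3, slot 3 empty -> index 3.
Insert 480: h=0, slot 0 empty -> index 0.
Insert 851: h=11, slot 11 occupied -> index 12.
Insert 472: h=1, slot 1 occupied -> index 2.
Insert 467: h=8, slot 8 empty -> index 8.
Insert 617: h=2, slots 2,3 occupied -> index 4.
Insert 173: h=15, slot 15 empty -> index 15.
Insert 166: h=1, slots 1,2,3,4 occupied -> index 5.
Insert 378: h=0, slots 0,1,2,3,4,5 occupied -> index 6.
Table: [480, 455, 472, 422, 617, 166, 378, ., 467, ., 961, 154, 851, ., ., 173, .]

6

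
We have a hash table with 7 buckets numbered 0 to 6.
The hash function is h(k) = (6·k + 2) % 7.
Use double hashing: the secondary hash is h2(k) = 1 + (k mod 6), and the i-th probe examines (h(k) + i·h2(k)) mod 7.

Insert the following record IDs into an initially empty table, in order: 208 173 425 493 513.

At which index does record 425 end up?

2

Insert 208: h=4, slot 4 empty -> index 4.
Insert 173: h=4, h2=6, slot 4 occupied -> index 3.
Insert 425: h=4, h2=6, slots 4,3 occupied -> index 2.
Insert 493: h=6, slot 6 empty -> index 6.
Insert 513: h=0, slot 0 empty -> index 0.
Table: [513, -, 425, 173, 208, -, 493]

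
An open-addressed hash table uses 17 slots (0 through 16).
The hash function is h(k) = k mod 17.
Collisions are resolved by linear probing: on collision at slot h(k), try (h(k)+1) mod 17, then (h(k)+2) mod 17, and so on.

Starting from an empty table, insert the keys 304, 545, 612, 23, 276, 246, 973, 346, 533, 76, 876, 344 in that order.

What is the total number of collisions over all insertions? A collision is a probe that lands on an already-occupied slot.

304: h=15 => slot 15
545: h=1 => slot 1
612: h=0 => slot 0
23: h=6 => slot 6
276: h=4 => slot 4
246: h=8 => slot 8
973: h=4, probe 4,5 => slot 5
346: h=6, probe 6,7 => slot 7
533: h=6, probe 6,7,8,9 => slot 9
76: h=8, probe 8,9,10 => slot 10
876: h=9, probe 9,10,11 => slot 11
344: h=4, probe 4,5,6,7,8,9,10,11,12 => slot 12
Table: [612, 545, -, -, 276, 973, 23, 346, 246, 533, 76, 876, 344, -, -, 304, -]

17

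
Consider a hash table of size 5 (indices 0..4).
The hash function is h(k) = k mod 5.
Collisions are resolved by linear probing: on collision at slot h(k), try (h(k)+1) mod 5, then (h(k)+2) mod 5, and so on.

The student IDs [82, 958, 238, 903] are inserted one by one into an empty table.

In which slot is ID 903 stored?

Insert 82: h=2, slot 2 empty → index 2.
Insert 958: h=3, slot 3 empty → index 3.
Insert 238: h=3, slot 3 occupied → index 4.
Insert 903: h=3, slots 3,4 occupied → index 0.
Table: [903, —, 82, 958, 238]

0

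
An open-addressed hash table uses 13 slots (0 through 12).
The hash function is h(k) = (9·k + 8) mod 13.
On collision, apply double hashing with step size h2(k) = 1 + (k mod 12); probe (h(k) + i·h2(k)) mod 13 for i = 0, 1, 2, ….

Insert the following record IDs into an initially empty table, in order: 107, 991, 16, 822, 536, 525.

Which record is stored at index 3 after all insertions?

107: h=9 → slot 9
991: h=9, h2=8, probe 9,4 → slot 4
16: h=9, h2=5, probe 9,1 → slot 1
822: h=9, h2=7, probe 9,3 → slot 3
536: h=9, h2=9, probe 9,5 → slot 5
525: h=1, h2=10, probe 1,11 → slot 11
Table: [_, 16, _, 822, 991, 536, _, _, _, 107, _, 525, _]

822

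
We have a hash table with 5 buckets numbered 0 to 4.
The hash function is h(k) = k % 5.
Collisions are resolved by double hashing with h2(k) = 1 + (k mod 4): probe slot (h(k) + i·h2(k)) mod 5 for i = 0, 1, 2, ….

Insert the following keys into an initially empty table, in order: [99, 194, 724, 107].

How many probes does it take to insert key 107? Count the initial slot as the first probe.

2

99: h=4 => slot 4
194: h=4, h2=3, probe 4,2 => slot 2
724: h=4, h2=1, probe 4,0 => slot 0
107: h=2, h2=4, probe 2,1 => slot 1
Table: [724, 107, 194, ., 99]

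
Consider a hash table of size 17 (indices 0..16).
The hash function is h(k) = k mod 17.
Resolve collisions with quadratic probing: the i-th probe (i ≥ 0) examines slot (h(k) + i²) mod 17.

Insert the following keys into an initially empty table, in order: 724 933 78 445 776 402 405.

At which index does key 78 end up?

Insert 724: h=10, slot 10 empty -> index 10.
Insert 933: h=15, slot 15 empty -> index 15.
Insert 78: h=10, slot 10 occupied -> index 11.
Insert 445: h=3, slot 3 empty -> index 3.
Insert 776: h=11, slot 11 occupied -> index 12.
Insert 402: h=11, slots 11,12,15,3,10 occupied -> index 2.
Insert 405: h=14, slot 14 empty -> index 14.
Table: [-, -, 402, 445, -, -, -, -, -, -, 724, 78, 776, -, 405, 933, -]

11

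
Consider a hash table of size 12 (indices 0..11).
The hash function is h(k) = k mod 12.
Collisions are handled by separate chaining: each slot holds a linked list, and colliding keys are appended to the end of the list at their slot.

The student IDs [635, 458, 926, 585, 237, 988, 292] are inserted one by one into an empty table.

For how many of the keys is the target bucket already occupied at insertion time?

3

Insert 635: h=11, bucket 11 empty -> new chain.
Insert 458: h=2, bucket 2 empty -> new chain.
Insert 926: h=2, bucket 2 nonempty -> append to chain.
Insert 585: h=9, bucket 9 empty -> new chain.
Insert 237: h=9, bucket 9 nonempty -> append to chain.
Insert 988: h=4, bucket 4 empty -> new chain.
Insert 292: h=4, bucket 4 nonempty -> append to chain.
Final buckets:
0: ∅
1: ∅
2: 458 -> 926
3: ∅
4: 988 -> 292
5: ∅
6: ∅
7: ∅
8: ∅
9: 585 -> 237
10: ∅
11: 635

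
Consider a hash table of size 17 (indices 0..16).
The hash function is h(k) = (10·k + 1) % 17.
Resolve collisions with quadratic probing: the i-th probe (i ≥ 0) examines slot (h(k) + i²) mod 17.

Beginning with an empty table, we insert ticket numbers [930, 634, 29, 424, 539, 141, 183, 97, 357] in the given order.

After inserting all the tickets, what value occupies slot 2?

930

930 hashes to 2; slot 2 is free → place at 2.
634 hashes to 0; slot 0 is free → place at 0.
29 hashes to 2; 2 taken → place at 3.
424 hashes to 8; slot 8 is free → place at 8.
539 hashes to 2; 2,3 taken → place at 6.
141 hashes to 0; 0 taken → place at 1.
183 hashes to 12; slot 12 is free → place at 12.
97 hashes to 2; 2,3,6 taken → place at 11.
357 hashes to 1; 1,2 taken → place at 5.
Table: [634, 141, 930, 29, ∅, 357, 539, ∅, 424, ∅, ∅, 97, 183, ∅, ∅, ∅, ∅]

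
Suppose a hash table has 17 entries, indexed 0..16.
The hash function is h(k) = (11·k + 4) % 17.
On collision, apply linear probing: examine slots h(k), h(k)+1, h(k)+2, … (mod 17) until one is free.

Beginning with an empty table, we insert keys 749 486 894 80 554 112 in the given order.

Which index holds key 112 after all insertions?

16

749 hashes to 15; slot 15 is free → place at 15.
486 hashes to 12; slot 12 is free → place at 12.
894 hashes to 12; 12 taken → place at 13.
80 hashes to 0; slot 0 is free → place at 0.
554 hashes to 12; 12,13 taken → place at 14.
112 hashes to 12; 12,13,14,15 taken → place at 16.
Table: [80, -, -, -, -, -, -, -, -, -, -, -, 486, 894, 554, 749, 112]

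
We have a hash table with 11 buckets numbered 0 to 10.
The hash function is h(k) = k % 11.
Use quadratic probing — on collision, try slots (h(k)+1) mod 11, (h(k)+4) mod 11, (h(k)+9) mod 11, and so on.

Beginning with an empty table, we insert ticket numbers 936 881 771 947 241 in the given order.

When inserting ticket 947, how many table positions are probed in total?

Insert 936: h=1, slot 1 empty → index 1.
Insert 881: h=1, slot 1 occupied → index 2.
Insert 771: h=1, slots 1,2 occupied → index 5.
Insert 947: h=1, slots 1,2,5 occupied → index 10.
Insert 241: h=10, slot 10 occupied → index 0.
Table: [241, 936, 881, —, —, 771, —, —, —, —, 947]

4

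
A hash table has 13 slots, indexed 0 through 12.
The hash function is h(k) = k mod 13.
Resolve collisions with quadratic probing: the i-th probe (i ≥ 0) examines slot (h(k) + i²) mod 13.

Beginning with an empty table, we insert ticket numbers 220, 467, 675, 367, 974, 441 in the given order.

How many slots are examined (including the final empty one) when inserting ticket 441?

5

220 hashes to 12; slot 12 is free => place at 12.
467 hashes to 12; 12 taken => place at 0.
675 hashes to 12; 12,0 taken => place at 3.
367 hashes to 3; 3 taken => place at 4.
974 hashes to 12; 12,0,3 taken => place at 8.
441 hashes to 12; 12,0,3,8 taken => place at 2.
Table: [467, ∅, 441, 675, 367, ∅, ∅, ∅, 974, ∅, ∅, ∅, 220]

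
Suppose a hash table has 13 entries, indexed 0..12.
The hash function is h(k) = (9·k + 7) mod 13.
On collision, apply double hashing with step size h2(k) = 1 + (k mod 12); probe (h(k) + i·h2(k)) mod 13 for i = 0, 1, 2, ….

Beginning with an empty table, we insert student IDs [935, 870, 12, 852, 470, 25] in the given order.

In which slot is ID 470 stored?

2

935: h=11 => slot 11
870: h=11, h2=7, probe 11,5 => slot 5
12: h=11, h2=1, probe 11,12 => slot 12
852: h=5, h2=1, probe 5,6 => slot 6
470: h=12, h2=3, probe 12,2 => slot 2
25: h=11, h2=2, probe 11,0 => slot 0
Table: [25, ., 470, ., ., 870, 852, ., ., ., ., 935, 12]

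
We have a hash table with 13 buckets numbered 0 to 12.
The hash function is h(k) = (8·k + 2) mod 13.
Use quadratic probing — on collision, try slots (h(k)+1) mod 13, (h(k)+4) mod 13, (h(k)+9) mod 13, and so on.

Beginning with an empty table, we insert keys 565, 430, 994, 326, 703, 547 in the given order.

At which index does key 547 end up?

0

Insert 565: h=11, slot 11 empty => index 11.
Insert 430: h=10, slot 10 empty => index 10.
Insert 994: h=11, slot 11 occupied => index 12.
Insert 326: h=10, slots 10,11 occupied => index 1.
Insert 703: h=10, slots 10,11,1 occupied => index 6.
Insert 547: h=10, slots 10,11,1,6 occupied => index 0.
Table: [547, 326, _, _, _, _, 703, _, _, _, 430, 565, 994]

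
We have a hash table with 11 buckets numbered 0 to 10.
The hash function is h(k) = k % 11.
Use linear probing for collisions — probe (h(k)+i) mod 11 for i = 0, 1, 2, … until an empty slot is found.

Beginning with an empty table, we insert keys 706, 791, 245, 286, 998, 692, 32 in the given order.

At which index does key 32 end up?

4

706: h=2 -> slot 2
791: h=10 -> slot 10
245: h=3 -> slot 3
286: h=0 -> slot 0
998: h=8 -> slot 8
692: h=10, probe 10,0,1 -> slot 1
32: h=10, probe 10,0,1,2,3,4 -> slot 4
Table: [286, 692, 706, 245, 32, -, -, -, 998, -, 791]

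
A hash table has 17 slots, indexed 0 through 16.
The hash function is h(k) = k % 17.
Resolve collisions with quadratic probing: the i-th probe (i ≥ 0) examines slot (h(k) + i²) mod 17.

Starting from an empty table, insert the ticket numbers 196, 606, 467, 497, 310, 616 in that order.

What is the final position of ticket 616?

Insert 196: h=9, slot 9 empty => index 9.
Insert 606: h=11, slot 11 empty => index 11.
Insert 467: h=8, slot 8 empty => index 8.
Insert 497: h=4, slot 4 empty => index 4.
Insert 310: h=4, slot 4 occupied => index 5.
Insert 616: h=4, slots 4,5,8 occupied => index 13.
Table: [—, —, —, —, 497, 310, —, —, 467, 196, —, 606, —, 616, —, —, —]

13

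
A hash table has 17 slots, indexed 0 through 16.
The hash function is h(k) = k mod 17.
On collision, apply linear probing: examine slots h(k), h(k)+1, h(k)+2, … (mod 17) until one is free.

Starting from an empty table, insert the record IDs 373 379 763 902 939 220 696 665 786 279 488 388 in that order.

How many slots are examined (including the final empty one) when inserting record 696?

373: h=16 -> slot 16
379: h=5 -> slot 5
763: h=15 -> slot 15
902: h=1 -> slot 1
939: h=4 -> slot 4
220: h=16, probe 16,0 -> slot 0
696: h=16, probe 16,0,1,2 -> slot 2
665: h=2, probe 2,3 -> slot 3
786: h=4, probe 4,5,6 -> slot 6
279: h=7 -> slot 7
488: h=12 -> slot 12
388: h=14 -> slot 14
Table: [220, 902, 696, 665, 939, 379, 786, 279, —, —, —, —, 488, —, 388, 763, 373]

4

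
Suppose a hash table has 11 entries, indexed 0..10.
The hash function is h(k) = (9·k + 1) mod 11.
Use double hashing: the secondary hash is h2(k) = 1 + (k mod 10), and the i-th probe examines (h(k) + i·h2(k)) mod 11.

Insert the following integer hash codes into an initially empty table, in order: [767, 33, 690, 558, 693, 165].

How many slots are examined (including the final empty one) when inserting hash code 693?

767 hashes to 7; slot 7 is free -> place at 7.
33 hashes to 1; slot 1 is free -> place at 1.
690 hashes to 7, h2=1; 7 taken -> place at 8.
558 hashes to 7, h2=9; 7 taken -> place at 5.
693 hashes to 1, h2=4; 1,5 taken -> place at 9.
165 hashes to 1, h2=6; 1,7 taken -> place at 2.
Table: [., 33, 165, ., ., 558, ., 767, 690, 693, .]

3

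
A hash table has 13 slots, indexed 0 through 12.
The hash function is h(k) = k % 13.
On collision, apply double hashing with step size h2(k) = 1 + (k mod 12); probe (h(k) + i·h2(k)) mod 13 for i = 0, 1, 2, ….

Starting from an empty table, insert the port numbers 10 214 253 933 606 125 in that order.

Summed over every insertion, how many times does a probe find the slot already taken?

4

10: h=10 → slot 10
214: h=6 → slot 6
253: h=6, h2=2, probe 6,8 → slot 8
933: h=10, h2=10, probe 10,7 → slot 7
606: h=8, h2=7, probe 8,2 → slot 2
125: h=8, h2=6, probe 8,1 → slot 1
Table: [-, 125, 606, -, -, -, 214, 933, 253, -, 10, -, -]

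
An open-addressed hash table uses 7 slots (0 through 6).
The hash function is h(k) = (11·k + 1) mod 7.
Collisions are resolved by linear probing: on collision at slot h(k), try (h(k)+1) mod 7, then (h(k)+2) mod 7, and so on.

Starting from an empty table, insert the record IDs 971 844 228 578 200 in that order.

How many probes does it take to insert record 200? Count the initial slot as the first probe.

4

Insert 971: h=0, slot 0 empty → index 0.
Insert 844: h=3, slot 3 empty → index 3.
Insert 228: h=3, slot 3 occupied → index 4.
Insert 578: h=3, slots 3,4 occupied → index 5.
Insert 200: h=3, slots 3,4,5 occupied → index 6.
Table: [971, _, _, 844, 228, 578, 200]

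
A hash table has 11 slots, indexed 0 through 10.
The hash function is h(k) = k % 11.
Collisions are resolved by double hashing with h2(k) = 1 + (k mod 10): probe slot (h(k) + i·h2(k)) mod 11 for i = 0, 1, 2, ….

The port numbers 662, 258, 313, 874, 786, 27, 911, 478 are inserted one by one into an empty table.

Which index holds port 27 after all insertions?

7

662: h=2 => slot 2
258: h=5 => slot 5
313: h=5, h2=4, probe 5,9 => slot 9
874: h=5, h2=5, probe 5,10 => slot 10
786: h=5, h2=7, probe 5,1 => slot 1
27: h=5, h2=8, probe 5,2,10,7 => slot 7
911: h=9, h2=2, probe 9,0 => slot 0
478: h=5, h2=9, probe 5,3 => slot 3
Table: [911, 786, 662, 478, —, 258, —, 27, —, 313, 874]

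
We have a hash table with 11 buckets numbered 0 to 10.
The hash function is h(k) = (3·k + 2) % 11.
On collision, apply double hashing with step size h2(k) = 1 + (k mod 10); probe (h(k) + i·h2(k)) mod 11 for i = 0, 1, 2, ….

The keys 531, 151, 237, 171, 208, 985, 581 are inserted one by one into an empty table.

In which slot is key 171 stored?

531: h=0 => slot 0
151: h=4 => slot 4
237: h=9 => slot 9
171: h=9, h2=2, probe 9,0,2 => slot 2
208: h=10 => slot 10
985: h=9, h2=6, probe 9,4,10,5 => slot 5
581: h=7 => slot 7
Table: [531, ., 171, ., 151, 985, ., 581, ., 237, 208]

2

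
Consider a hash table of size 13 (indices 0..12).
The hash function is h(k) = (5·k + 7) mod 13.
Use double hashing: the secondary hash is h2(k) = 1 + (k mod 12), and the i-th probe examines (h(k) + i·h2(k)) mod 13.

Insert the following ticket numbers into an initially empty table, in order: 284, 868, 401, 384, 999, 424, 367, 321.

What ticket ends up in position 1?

999

284 hashes to 10; slot 10 is free → place at 10.
868 hashes to 5; slot 5 is free → place at 5.
401 hashes to 10, h2=6; 10 taken → place at 3.
384 hashes to 3, h2=1; 3 taken → place at 4.
999 hashes to 10, h2=4; 10 taken → place at 1.
424 hashes to 8; slot 8 is free → place at 8.
367 hashes to 9; slot 9 is free → place at 9.
321 hashes to 0; slot 0 is free → place at 0.
Table: [321, 999, ∅, 401, 384, 868, ∅, ∅, 424, 367, 284, ∅, ∅]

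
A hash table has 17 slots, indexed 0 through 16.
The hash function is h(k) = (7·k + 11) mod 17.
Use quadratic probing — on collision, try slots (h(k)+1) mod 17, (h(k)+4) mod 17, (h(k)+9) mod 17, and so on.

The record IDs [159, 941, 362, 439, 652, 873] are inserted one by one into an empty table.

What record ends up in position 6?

652

Insert 159: h=2, slot 2 empty → index 2.
Insert 941: h=2, slot 2 occupied → index 3.
Insert 362: h=12, slot 12 empty → index 12.
Insert 439: h=7, slot 7 empty → index 7.
Insert 652: h=2, slots 2,3 occupied → index 6.
Insert 873: h=2, slots 2,3,6 occupied → index 11.
Table: [∅, ∅, 159, 941, ∅, ∅, 652, 439, ∅, ∅, ∅, 873, 362, ∅, ∅, ∅, ∅]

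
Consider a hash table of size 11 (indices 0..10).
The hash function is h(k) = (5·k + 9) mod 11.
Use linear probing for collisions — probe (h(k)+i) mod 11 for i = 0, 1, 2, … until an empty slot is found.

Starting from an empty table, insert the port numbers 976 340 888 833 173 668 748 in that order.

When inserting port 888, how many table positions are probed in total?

976 hashes to 5; slot 5 is free => place at 5.
340 hashes to 4; slot 4 is free => place at 4.
888 hashes to 5; 5 taken => place at 6.
833 hashes to 5; 5,6 taken => place at 7.
173 hashes to 5; 5,6,7 taken => place at 8.
668 hashes to 5; 5,6,7,8 taken => place at 9.
748 hashes to 9; 9 taken => place at 10.
Table: [∅, ∅, ∅, ∅, 340, 976, 888, 833, 173, 668, 748]

2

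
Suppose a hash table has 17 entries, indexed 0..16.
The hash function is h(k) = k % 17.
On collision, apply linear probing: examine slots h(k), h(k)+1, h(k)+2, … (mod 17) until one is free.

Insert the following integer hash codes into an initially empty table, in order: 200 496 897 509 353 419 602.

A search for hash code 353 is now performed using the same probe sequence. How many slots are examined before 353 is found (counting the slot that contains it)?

3

Insert 200: h=13, slot 13 empty -> index 13.
Insert 496: h=3, slot 3 empty -> index 3.
Insert 897: h=13, slot 13 occupied -> index 14.
Insert 509: h=16, slot 16 empty -> index 16.
Insert 353: h=13, slots 13,14 occupied -> index 15.
Insert 419: h=11, slot 11 empty -> index 11.
Insert 602: h=7, slot 7 empty -> index 7.
Table: [—, —, —, 496, —, —, —, 602, —, —, —, 419, —, 200, 897, 353, 509]
Lookup 353: h=13, probe 13,14,15 → found at 15.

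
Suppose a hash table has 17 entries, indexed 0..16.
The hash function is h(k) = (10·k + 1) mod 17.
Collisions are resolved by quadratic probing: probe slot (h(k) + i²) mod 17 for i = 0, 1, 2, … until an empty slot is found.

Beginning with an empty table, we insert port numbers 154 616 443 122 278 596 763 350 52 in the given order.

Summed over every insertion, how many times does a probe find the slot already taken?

Insert 154: h=11, slot 11 empty => index 11.
Insert 616: h=7, slot 7 empty => index 7.
Insert 443: h=11, slot 11 occupied => index 12.
Insert 122: h=14, slot 14 empty => index 14.
Insert 278: h=10, slot 10 empty => index 10.
Insert 596: h=11, slots 11,12 occupied => index 15.
Insert 763: h=15, slot 15 occupied => index 16.
Insert 350: h=16, slot 16 occupied => index 0.
Insert 52: h=11, slots 11,12,15 occupied => index 3.
Table: [350, —, —, 52, —, —, —, 616, —, —, 278, 154, 443, —, 122, 596, 763]

8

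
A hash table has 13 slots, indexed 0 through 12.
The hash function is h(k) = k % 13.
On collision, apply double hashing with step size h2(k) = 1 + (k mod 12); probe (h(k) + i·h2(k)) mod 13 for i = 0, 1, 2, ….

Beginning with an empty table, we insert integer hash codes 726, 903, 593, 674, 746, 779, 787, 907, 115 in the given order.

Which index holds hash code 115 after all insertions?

Insert 726: h=11, slot 11 empty => index 11.
Insert 903: h=6, slot 6 empty => index 6.
Insert 593: h=8, slot 8 empty => index 8.
Insert 674: h=11, h2=3, slot 11 occupied => index 1.
Insert 746: h=5, slot 5 empty => index 5.
Insert 779: h=12, slot 12 empty => index 12.
Insert 787: h=7, slot 7 empty => index 7.
Insert 907: h=10, slot 10 empty => index 10.
Insert 115: h=11, h2=8, slots 11,6,1 occupied => index 9.
Table: [_, 674, _, _, _, 746, 903, 787, 593, 115, 907, 726, 779]

9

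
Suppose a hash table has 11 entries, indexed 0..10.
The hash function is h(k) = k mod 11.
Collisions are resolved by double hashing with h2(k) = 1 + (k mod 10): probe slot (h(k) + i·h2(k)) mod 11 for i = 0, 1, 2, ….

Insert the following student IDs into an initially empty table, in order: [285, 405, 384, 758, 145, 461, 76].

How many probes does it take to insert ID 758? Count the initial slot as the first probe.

2

285 hashes to 10; slot 10 is free → place at 10.
405 hashes to 9; slot 9 is free → place at 9.
384 hashes to 10, h2=5; 10 taken → place at 4.
758 hashes to 10, h2=9; 10 taken → place at 8.
145 hashes to 2; slot 2 is free → place at 2.
461 hashes to 10, h2=2; 10 taken → place at 1.
76 hashes to 10, h2=7; 10 taken → place at 6.
Table: [., 461, 145, ., 384, ., 76, ., 758, 405, 285]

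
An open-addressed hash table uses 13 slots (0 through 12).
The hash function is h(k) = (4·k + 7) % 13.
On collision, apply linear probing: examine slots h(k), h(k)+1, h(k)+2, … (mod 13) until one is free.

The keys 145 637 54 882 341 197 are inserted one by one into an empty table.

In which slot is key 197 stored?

145 hashes to 2; slot 2 is free => place at 2.
637 hashes to 7; slot 7 is free => place at 7.
54 hashes to 2; 2 taken => place at 3.
882 hashes to 12; slot 12 is free => place at 12.
341 hashes to 6; slot 6 is free => place at 6.
197 hashes to 2; 2,3 taken => place at 4.
Table: [∅, ∅, 145, 54, 197, ∅, 341, 637, ∅, ∅, ∅, ∅, 882]

4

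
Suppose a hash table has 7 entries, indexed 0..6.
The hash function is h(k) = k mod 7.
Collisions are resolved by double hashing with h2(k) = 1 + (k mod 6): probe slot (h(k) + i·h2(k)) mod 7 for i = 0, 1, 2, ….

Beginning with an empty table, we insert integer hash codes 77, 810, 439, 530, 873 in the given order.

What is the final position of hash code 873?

6

Insert 77: h=0, slot 0 empty → index 0.
Insert 810: h=5, slot 5 empty → index 5.
Insert 439: h=5, h2=2, slots 5,0 occupied → index 2.
Insert 530: h=5, h2=3, slot 5 occupied → index 1.
Insert 873: h=5, h2=4, slots 5,2 occupied → index 6.
Table: [77, 530, 439, -, -, 810, 873]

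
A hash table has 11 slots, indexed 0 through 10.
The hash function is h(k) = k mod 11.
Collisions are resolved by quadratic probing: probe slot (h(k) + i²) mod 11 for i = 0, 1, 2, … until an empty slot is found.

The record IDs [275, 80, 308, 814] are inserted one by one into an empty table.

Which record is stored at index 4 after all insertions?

Insert 275: h=0, slot 0 empty → index 0.
Insert 80: h=3, slot 3 empty → index 3.
Insert 308: h=0, slot 0 occupied → index 1.
Insert 814: h=0, slots 0,1 occupied → index 4.
Table: [275, 308, —, 80, 814, —, —, —, —, —, —]

814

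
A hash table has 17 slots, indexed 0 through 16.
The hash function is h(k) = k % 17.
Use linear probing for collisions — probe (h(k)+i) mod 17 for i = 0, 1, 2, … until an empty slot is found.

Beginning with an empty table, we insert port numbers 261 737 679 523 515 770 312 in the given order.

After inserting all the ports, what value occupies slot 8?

770

261 hashes to 6; slot 6 is free -> place at 6.
737 hashes to 6; 6 taken -> place at 7.
679 hashes to 16; slot 16 is free -> place at 16.
523 hashes to 13; slot 13 is free -> place at 13.
515 hashes to 5; slot 5 is free -> place at 5.
770 hashes to 5; 5,6,7 taken -> place at 8.
312 hashes to 6; 6,7,8 taken -> place at 9.
Table: [∅, ∅, ∅, ∅, ∅, 515, 261, 737, 770, 312, ∅, ∅, ∅, 523, ∅, ∅, 679]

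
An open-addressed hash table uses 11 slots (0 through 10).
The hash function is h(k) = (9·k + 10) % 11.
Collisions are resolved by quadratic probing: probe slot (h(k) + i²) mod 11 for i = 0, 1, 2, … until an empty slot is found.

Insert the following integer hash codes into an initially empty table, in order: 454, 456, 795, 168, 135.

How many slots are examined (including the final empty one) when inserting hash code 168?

3

454 hashes to 4; slot 4 is free → place at 4.
456 hashes to 0; slot 0 is free → place at 0.
795 hashes to 4; 4 taken → place at 5.
168 hashes to 4; 4,5 taken → place at 8.
135 hashes to 4; 4,5,8 taken → place at 2.
Table: [456, —, 135, —, 454, 795, —, —, 168, —, —]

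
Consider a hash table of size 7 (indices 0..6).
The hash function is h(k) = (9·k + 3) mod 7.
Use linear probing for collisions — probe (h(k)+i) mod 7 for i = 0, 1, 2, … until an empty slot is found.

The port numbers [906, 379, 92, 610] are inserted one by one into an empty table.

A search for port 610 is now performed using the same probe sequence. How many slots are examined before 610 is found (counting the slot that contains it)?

3

906 hashes to 2; slot 2 is free => place at 2.
379 hashes to 5; slot 5 is free => place at 5.
92 hashes to 5; 5 taken => place at 6.
610 hashes to 5; 5,6 taken => place at 0.
Table: [610, _, 906, _, _, 379, 92]
Lookup 610: h=5, probe 5,6,0 → found at 0.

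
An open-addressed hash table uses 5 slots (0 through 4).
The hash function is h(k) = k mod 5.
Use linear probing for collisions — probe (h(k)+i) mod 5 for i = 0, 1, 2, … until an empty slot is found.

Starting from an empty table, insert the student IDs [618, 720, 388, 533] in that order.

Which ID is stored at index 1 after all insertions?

533

Insert 618: h=3, slot 3 empty → index 3.
Insert 720: h=0, slot 0 empty → index 0.
Insert 388: h=3, slot 3 occupied → index 4.
Insert 533: h=3, slots 3,4,0 occupied → index 1.
Table: [720, 533, _, 618, 388]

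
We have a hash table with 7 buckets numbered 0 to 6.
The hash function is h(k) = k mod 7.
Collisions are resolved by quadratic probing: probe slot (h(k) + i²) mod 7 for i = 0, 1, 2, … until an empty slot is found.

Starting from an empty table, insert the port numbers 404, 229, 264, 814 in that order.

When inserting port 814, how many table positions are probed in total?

2

Insert 404: h=5, slot 5 empty → index 5.
Insert 229: h=5, slot 5 occupied → index 6.
Insert 264: h=5, slots 5,6 occupied → index 2.
Insert 814: h=2, slot 2 occupied → index 3.
Table: [—, —, 264, 814, —, 404, 229]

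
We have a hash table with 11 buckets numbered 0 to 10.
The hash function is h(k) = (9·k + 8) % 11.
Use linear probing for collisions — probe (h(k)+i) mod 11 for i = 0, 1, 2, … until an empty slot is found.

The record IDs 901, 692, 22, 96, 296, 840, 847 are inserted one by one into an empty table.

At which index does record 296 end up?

1

901 hashes to 10; slot 10 is free → place at 10.
692 hashes to 10; 10 taken → place at 0.
22 hashes to 8; slot 8 is free → place at 8.
96 hashes to 3; slot 3 is free → place at 3.
296 hashes to 10; 10,0 taken → place at 1.
840 hashes to 0; 0,1 taken → place at 2.
847 hashes to 8; 8 taken → place at 9.
Table: [692, 296, 840, 96, -, -, -, -, 22, 847, 901]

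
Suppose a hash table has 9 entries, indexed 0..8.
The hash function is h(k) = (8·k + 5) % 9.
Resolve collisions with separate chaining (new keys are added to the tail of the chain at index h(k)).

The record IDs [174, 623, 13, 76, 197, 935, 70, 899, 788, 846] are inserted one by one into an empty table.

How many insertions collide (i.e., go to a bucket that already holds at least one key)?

Insert 174: h=2, bucket 2 empty -> new chain.
Insert 623: h=3, bucket 3 empty -> new chain.
Insert 13: h=1, bucket 1 empty -> new chain.
Insert 76: h=1, bucket 1 nonempty -> append to chain.
Insert 197: h=6, bucket 6 empty -> new chain.
Insert 935: h=6, bucket 6 nonempty -> append to chain.
Insert 70: h=7, bucket 7 empty -> new chain.
Insert 899: h=6, bucket 6 nonempty -> append to chain.
Insert 788: h=0, bucket 0 empty -> new chain.
Insert 846: h=5, bucket 5 empty -> new chain.
Final buckets:
0: 788
1: 13 -> 76
2: 174
3: 623
4: _
5: 846
6: 197 -> 935 -> 899
7: 70
8: _

3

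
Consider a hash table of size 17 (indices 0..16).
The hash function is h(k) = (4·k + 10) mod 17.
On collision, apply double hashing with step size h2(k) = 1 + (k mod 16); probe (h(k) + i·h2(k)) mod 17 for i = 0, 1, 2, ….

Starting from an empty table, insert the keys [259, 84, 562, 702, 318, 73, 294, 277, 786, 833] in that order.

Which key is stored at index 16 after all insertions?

259 hashes to 9; slot 9 is free -> place at 9.
84 hashes to 6; slot 6 is free -> place at 6.
562 hashes to 14; slot 14 is free -> place at 14.
702 hashes to 13; slot 13 is free -> place at 13.
318 hashes to 7; slot 7 is free -> place at 7.
73 hashes to 13, h2=10; 13,6 taken -> place at 16.
294 hashes to 13, h2=7; 13 taken -> place at 3.
277 hashes to 13, h2=6; 13 taken -> place at 2.
786 hashes to 9, h2=3; 9 taken -> place at 12.
833 hashes to 10; slot 10 is free -> place at 10.
Table: [-, -, 277, 294, -, -, 84, 318, -, 259, 833, -, 786, 702, 562, -, 73]

73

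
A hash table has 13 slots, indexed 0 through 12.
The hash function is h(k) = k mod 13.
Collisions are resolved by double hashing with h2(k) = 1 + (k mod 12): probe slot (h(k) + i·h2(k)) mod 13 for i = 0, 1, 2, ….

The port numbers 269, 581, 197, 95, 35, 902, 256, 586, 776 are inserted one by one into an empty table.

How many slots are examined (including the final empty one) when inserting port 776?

4

269 hashes to 9; slot 9 is free → place at 9.
581 hashes to 9, h2=6; 9 taken → place at 2.
197 hashes to 2, h2=6; 2 taken → place at 8.
95 hashes to 4; slot 4 is free → place at 4.
35 hashes to 9, h2=12; 9,8 taken → place at 7.
902 hashes to 5; slot 5 is free → place at 5.
256 hashes to 9, h2=5; 9 taken → place at 1.
586 hashes to 1, h2=11; 1 taken → place at 12.
776 hashes to 9, h2=9; 9,5,1 taken → place at 10.
Table: [-, 256, 581, -, 95, 902, -, 35, 197, 269, 776, -, 586]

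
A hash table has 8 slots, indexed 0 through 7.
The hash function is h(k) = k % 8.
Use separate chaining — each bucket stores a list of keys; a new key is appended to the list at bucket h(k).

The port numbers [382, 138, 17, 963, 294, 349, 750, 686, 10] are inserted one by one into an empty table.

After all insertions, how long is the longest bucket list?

382 → bucket 6
138 → bucket 2
17 → bucket 1
963 → bucket 3
294 → bucket 6 (collision)
349 → bucket 5
750 → bucket 6 (collision)
686 → bucket 6 (collision)
10 → bucket 2 (collision)
Final buckets:
0: —
1: 17
2: 138 -> 10
3: 963
4: —
5: 349
6: 382 -> 294 -> 750 -> 686
7: —

4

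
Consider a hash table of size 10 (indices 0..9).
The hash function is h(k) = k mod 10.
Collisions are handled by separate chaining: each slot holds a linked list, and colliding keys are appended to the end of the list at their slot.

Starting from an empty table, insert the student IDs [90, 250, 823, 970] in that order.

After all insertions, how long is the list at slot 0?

90 -> bucket 0
250 -> bucket 0 (collision)
823 -> bucket 3
970 -> bucket 0 (collision)
Final buckets:
0: 90 -> 250 -> 970
1: .
2: .
3: 823
4: .
5: .
6: .
7: .
8: .
9: .

3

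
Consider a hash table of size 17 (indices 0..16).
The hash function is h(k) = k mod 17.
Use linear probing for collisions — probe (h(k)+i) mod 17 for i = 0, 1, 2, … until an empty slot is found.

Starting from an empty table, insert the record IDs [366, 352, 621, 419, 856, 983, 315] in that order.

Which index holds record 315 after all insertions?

13

366 hashes to 9; slot 9 is free -> place at 9.
352 hashes to 12; slot 12 is free -> place at 12.
621 hashes to 9; 9 taken -> place at 10.
419 hashes to 11; slot 11 is free -> place at 11.
856 hashes to 6; slot 6 is free -> place at 6.
983 hashes to 14; slot 14 is free -> place at 14.
315 hashes to 9; 9,10,11,12 taken -> place at 13.
Table: [_, _, _, _, _, _, 856, _, _, 366, 621, 419, 352, 315, 983, _, _]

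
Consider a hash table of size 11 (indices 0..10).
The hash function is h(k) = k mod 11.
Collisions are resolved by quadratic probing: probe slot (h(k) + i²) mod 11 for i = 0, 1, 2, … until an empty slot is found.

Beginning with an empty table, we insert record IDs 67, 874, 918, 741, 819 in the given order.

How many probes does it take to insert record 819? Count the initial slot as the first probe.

3

67: h=1 → slot 1
874: h=5 → slot 5
918: h=5, probe 5,6 → slot 6
741: h=4 → slot 4
819: h=5, probe 5,6,9 → slot 9
Table: [∅, 67, ∅, ∅, 741, 874, 918, ∅, ∅, 819, ∅]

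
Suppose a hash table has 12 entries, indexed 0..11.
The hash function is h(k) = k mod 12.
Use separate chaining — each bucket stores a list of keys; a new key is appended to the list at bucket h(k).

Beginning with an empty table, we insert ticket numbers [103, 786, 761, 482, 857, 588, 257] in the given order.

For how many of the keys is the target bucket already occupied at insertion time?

2

Insert 103: h=7, bucket 7 empty → new chain.
Insert 786: h=6, bucket 6 empty → new chain.
Insert 761: h=5, bucket 5 empty → new chain.
Insert 482: h=2, bucket 2 empty → new chain.
Insert 857: h=5, bucket 5 nonempty → append to chain.
Insert 588: h=0, bucket 0 empty → new chain.
Insert 257: h=5, bucket 5 nonempty → append to chain.
Final buckets:
0: 588
1: ∅
2: 482
3: ∅
4: ∅
5: 761 -> 857 -> 257
6: 786
7: 103
8: ∅
9: ∅
10: ∅
11: ∅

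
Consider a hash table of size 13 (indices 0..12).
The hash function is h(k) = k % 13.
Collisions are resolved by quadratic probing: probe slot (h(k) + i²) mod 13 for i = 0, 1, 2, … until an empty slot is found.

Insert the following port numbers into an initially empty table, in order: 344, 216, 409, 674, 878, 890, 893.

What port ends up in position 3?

Insert 344: h=6, slot 6 empty => index 6.
Insert 216: h=8, slot 8 empty => index 8.
Insert 409: h=6, slot 6 occupied => index 7.
Insert 674: h=11, slot 11 empty => index 11.
Insert 878: h=7, slots 7,8,11 occupied => index 3.
Insert 890: h=6, slots 6,7 occupied => index 10.
Insert 893: h=9, slot 9 empty => index 9.
Table: [∅, ∅, ∅, 878, ∅, ∅, 344, 409, 216, 893, 890, 674, ∅]

878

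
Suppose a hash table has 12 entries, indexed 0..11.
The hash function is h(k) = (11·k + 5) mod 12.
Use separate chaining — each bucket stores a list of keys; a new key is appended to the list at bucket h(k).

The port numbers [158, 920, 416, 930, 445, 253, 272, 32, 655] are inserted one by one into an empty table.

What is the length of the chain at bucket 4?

2

158 → bucket 3
920 → bucket 9
416 → bucket 9 (collision)
930 → bucket 11
445 → bucket 4
253 → bucket 4 (collision)
272 → bucket 9 (collision)
32 → bucket 9 (collision)
655 → bucket 10
Final buckets:
0: —
1: —
2: —
3: 158
4: 445 -> 253
5: —
6: —
7: —
8: —
9: 920 -> 416 -> 272 -> 32
10: 655
11: 930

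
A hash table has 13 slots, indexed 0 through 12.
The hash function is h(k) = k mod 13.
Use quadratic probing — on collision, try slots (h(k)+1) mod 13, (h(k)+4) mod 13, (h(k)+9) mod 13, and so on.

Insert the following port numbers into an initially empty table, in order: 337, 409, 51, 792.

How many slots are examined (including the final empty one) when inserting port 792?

337: h=12 -> slot 12
409: h=6 -> slot 6
51: h=12, probe 12,0 -> slot 0
792: h=12, probe 12,0,3 -> slot 3
Table: [51, ., ., 792, ., ., 409, ., ., ., ., ., 337]

3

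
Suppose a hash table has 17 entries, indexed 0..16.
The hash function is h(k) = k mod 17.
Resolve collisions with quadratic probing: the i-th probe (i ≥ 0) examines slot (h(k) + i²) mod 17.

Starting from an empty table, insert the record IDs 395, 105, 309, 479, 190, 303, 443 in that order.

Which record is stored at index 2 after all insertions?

190

395: h=4 -> slot 4
105: h=3 -> slot 3
309: h=3, probe 3,4,7 -> slot 7
479: h=3, probe 3,4,7,12 -> slot 12
190: h=3, probe 3,4,7,12,2 -> slot 2
303: h=14 -> slot 14
443: h=1 -> slot 1
Table: [—, 443, 190, 105, 395, —, —, 309, —, —, —, —, 479, —, 303, —, —]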